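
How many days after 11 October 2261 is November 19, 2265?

1500

Oct 11, 2261 → Oct 11, 2262: 365 days.
Oct 11, 2262 → Oct 11, 2263: 365 days.
Oct 11, 2263 → Oct 11, 2264: 366 days (Feb 29, 2264 is in that span).
Oct 11, 2264 → Oct 11, 2265: 365 days.
Oct 11, 2265 → Nov 11, 2265: 31 days (October has 31).
Nov 11, 2265 → Nov 19, 2265: 8 days.
Total: 1500 days.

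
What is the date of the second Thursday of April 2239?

April 11, 2239

April 1, 2239 is a Monday.
The first Thursday is therefore April 4 (3 days later).
The second Thursday is 4 + 1×7 = April 11.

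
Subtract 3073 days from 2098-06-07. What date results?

−365 (one year) → Jun 7, 2097 (2708 left).
−365 (one year) → Jun 7, 2096 (2343 left).
−366 (one year; includes Feb 29, 2096) → Jun 7, 2095 (1977 left).
−365 (one year) → Jun 7, 2094 (1612 left).
−365 (one year) → Jun 7, 2093 (1247 left).
−365 (one year) → Jun 7, 2092 (882 left).
−366 (one year; includes Feb 29, 2092) → Jun 7, 2091 (516 left).
−365 (one year) → Jun 7, 2090 (151 left).
−7 → May 31, 2090 (end of May, 31 days; 144 left).
−31 → Apr 30, 2090 (end of Apr, 30 days; 113 left).
−30 → Mar 31, 2090 (end of Mar, 31 days; 83 left).
−31 → Feb 28, 2090 (end of Feb, 28 days; 52 left).
−28 → Jan 31, 2090 (end of Jan, 31 days; 24 left).
−24 → Jan 7, 2090.

January 7, 2090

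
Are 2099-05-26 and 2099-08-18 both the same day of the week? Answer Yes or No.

From May 26, 2099 to Aug 18, 2099 is 84 days.
84 mod 7 = 0, so they are the same weekday.
(May 26, 2099 is a Tuesday; Aug 18, 2099 is a Tuesday.)

Yes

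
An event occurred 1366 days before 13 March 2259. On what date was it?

−365 (one year) → Mar 13, 2258 (1001 left).
−365 (one year) → Mar 13, 2257 (636 left).
−365 (one year) → Mar 13, 2256 (271 left).
−13 → Feb 29, 2256 (end of Feb, 29 days; 258 left).
−29 → Jan 31, 2256 (end of Jan, 31 days; 229 left).
−31 → Dec 31, 2255 (end of Dec, 31 days; 198 left).
−31 → Nov 30, 2255 (end of Nov, 30 days; 167 left).
−30 → Oct 31, 2255 (end of Oct, 31 days; 137 left).
−31 → Sep 30, 2255 (end of Sep, 30 days; 106 left).
−30 → Aug 31, 2255 (end of Aug, 31 days; 76 left).
−31 → Jul 31, 2255 (end of Jul, 31 days; 45 left).
−31 → Jun 30, 2255 (end of Jun, 30 days; 14 left).
−14 → Jun 16, 2255.

June 16, 2255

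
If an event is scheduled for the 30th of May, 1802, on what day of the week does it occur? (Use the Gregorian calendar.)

Sunday

Doomsday rule: the anchor day for the 1800s is Friday. For year 02: 2÷12 = 0 r 2, and 2÷4 = 0, so 0+2+0 = 2.
Friday + 2 ≡ Sunday — that's 1802's doomsday.
In May the doomsday date is May 9.
May 30 is 21 days after May 9; 21 mod 7 = 0, so Sunday + 0 = Sunday.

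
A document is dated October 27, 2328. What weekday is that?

Doomsday rule: the anchor day for the 2300s is Wednesday. For year 28: 28÷12 = 2 r 4, and 4÷4 = 1, so 2+4+1 = 7.
Wednesday + 7 ≡ Wednesday — that's 2328's doomsday.
In October the doomsday date is Oct 10.
Oct 27 is 17 days after Oct 10; 17 mod 7 = 3, so Wednesday + 3 = Saturday.

Saturday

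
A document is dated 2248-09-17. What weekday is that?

Sunday

Doomsday rule: the anchor day for the 2200s is Friday. For year 48: 48÷12 = 4 r 0, and 0÷4 = 0, so 4+0+0 = 4.
Friday + 4 ≡ Tuesday — that's 2248's doomsday.
In September the doomsday date is Sep 5.
Sep 17 is 12 days after Sep 5; 12 mod 7 = 5, so Tuesday + 5 = Sunday.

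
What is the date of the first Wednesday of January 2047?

January 1, 2047 is a Tuesday.
The first Wednesday is therefore January 2 (1 days later).

January 2, 2047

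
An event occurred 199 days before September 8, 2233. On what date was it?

−8 → Aug 31, 2233 (end of Aug, 31 days; 191 left).
−31 → Jul 31, 2233 (end of Jul, 31 days; 160 left).
−31 → Jun 30, 2233 (end of Jun, 30 days; 129 left).
−30 → May 31, 2233 (end of May, 31 days; 99 left).
−31 → Apr 30, 2233 (end of Apr, 30 days; 68 left).
−30 → Mar 31, 2233 (end of Mar, 31 days; 38 left).
−31 → Feb 28, 2233 (end of Feb, 28 days; 7 left).
−7 → Feb 21, 2233.

February 21, 2233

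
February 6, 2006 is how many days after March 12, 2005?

331

Mar 12, 2005 → Apr 12, 2005: 31 days (March has 31).
Apr 12, 2005 → May 12, 2005: 30 days (April has 30).
May 12, 2005 → Jun 12, 2005: 31 days (May has 31).
Jun 12, 2005 → Jul 12, 2005: 30 days (June has 30).
Jul 12, 2005 → Aug 12, 2005: 31 days (July has 31).
Aug 12, 2005 → Sep 12, 2005: 31 days (August has 31).
Sep 12, 2005 → Oct 12, 2005: 30 days (September has 30).
Oct 12, 2005 → Nov 12, 2005: 31 days (October has 31).
Nov 12, 2005 → Dec 12, 2005: 30 days (November has 30).
Dec 12, 2005 → Jan 12, 2006: 31 days (December has 31).
Jan 12, 2006 → Feb 6, 2006: 25 days.
Total: 331 days.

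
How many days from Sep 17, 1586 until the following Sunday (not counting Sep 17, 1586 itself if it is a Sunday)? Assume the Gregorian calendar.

4

Sep 17, 1586 is a Wednesday.
From Wednesday to the next Sunday is 4 days.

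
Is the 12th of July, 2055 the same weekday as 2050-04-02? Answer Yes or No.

No

From Apr 2, 2050 to Jul 12, 2055 is 1927 days.
1927 mod 7 = 2, so they are different weekdays.
(Apr 2, 2050 is a Saturday; Jul 12, 2055 is a Monday.)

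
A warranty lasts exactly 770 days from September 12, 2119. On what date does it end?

+366 (one year; includes Feb 29, 2120) → Sep 12, 2120 (404 left).
+365 (one year) → Sep 12, 2121 (39 left).
Sep has 30 days: +19 → Oct 1, 2121 (20 left).
+20 → Oct 21, 2121.

October 21, 2121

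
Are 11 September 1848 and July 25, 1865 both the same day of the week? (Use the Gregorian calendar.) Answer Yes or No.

From Sep 11, 1848 to Jul 25, 1865 is 6161 days.
6161 mod 7 = 1, so they are different weekdays.
(Sep 11, 1848 is a Monday; Jul 25, 1865 is a Tuesday.)

No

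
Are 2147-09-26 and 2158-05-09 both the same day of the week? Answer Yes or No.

From Sep 26, 2147 to May 9, 2158 is 3878 days.
3878 mod 7 = 0, so they are the same weekday.
(Sep 26, 2147 is a Tuesday; May 9, 2158 is a Tuesday.)

Yes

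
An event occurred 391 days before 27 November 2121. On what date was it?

November 1, 2120

−27 → Oct 31, 2121 (end of Oct, 31 days; 364 left).
−31 → Sep 30, 2121 (end of Sep, 30 days; 333 left).
−30 → Aug 31, 2121 (end of Aug, 31 days; 303 left).
−31 → Jul 31, 2121 (end of Jul, 31 days; 272 left).
−31 → Jun 30, 2121 (end of Jun, 30 days; 241 left).
−30 → May 31, 2121 (end of May, 31 days; 211 left).
−31 → Apr 30, 2121 (end of Apr, 30 days; 180 left).
−30 → Mar 31, 2121 (end of Mar, 31 days; 150 left).
−31 → Feb 28, 2121 (end of Feb, 28 days; 119 left).
−28 → Jan 31, 2121 (end of Jan, 31 days; 91 left).
−31 → Dec 31, 2120 (end of Dec, 31 days; 60 left).
−31 → Nov 30, 2120 (end of Nov, 30 days; 29 left).
−29 → Nov 1, 2120.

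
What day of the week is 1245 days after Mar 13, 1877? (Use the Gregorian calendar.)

Monday

First find the weekday of Mar 13, 1877. Doomsday rule: the anchor day for the 1800s is Friday. For year 77: 77÷12 = 6 r 5, and 5÷4 = 1, so 6+5+1 = 12.
Friday + 12 ≡ Wednesday — that's 1877's doomsday.
In March the doomsday date is Mar 14.
Mar 13 is 1 day before Mar 14; 1 mod 7 = 1, so Wednesday − 1 = Tuesday.
1245 mod 7 = 6, so 1245 days after a Tuesday is Tuesday + 6 = Monday.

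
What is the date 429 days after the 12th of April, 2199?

June 15, 2200

+365 (one year) → Apr 12, 2200 (64 left).
Apr has 30 days: +19 → May 1, 2200 (45 left).
May has 31 days: +31 → Jun 1, 2200 (14 left).
+14 → Jun 15, 2200.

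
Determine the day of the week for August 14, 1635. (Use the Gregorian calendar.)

Doomsday rule: the anchor day for the 1600s is Tuesday. For year 35: 35÷12 = 2 r 11, and 11÷4 = 2, so 2+11+2 = 15.
Tuesday + 15 ≡ Wednesday — that's 1635's doomsday.
In August the doomsday date is Aug 8.
Aug 14 is 6 days after Aug 8; 6 mod 7 = 6, so Wednesday + 6 = Tuesday.

Tuesday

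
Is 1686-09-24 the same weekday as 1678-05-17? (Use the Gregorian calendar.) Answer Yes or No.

From May 17, 1678 to Sep 24, 1686 is 3052 days.
3052 mod 7 = 0, so they are the same weekday.
(May 17, 1678 is a Tuesday; Sep 24, 1686 is a Tuesday.)

Yes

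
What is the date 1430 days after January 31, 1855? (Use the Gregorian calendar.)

December 31, 1858

+365 (one year) → Jan 31, 1856 (1065 left).
+366 (one year; includes Feb 29, 1856) → Jan 31, 1857 (699 left).
+365 (one year) → Jan 31, 1858 (334 left).
Jan has 31 days: +1 → Feb 1, 1858 (333 left).
Feb has 28 days: +28 → Mar 1, 1858 (305 left).
Mar has 31 days: +31 → Apr 1, 1858 (274 left).
Apr has 30 days: +30 → May 1, 1858 (244 left).
May has 31 days: +31 → Jun 1, 1858 (213 left).
Jun has 30 days: +30 → Jul 1, 1858 (183 left).
Jul has 31 days: +31 → Aug 1, 1858 (152 left).
Aug has 31 days: +31 → Sep 1, 1858 (121 left).
Sep has 30 days: +30 → Oct 1, 1858 (91 left).
Oct has 31 days: +31 → Nov 1, 1858 (60 left).
Nov has 30 days: +30 → Dec 1, 1858 (30 left).
+30 → Dec 31, 1858.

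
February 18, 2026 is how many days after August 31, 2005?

Aug 31, 2005 → Aug 31, 2006: 365 days.
Aug 31, 2006 → Aug 31, 2007: 365 days.
Aug 31, 2007 → Aug 31, 2008: 366 days (Feb 29, 2008 is in that span).
Aug 31, 2008 → Aug 31, 2009: 365 days.
Aug 31, 2009 → Aug 31, 2010: 365 days.
Aug 31, 2010 → Aug 31, 2011: 365 days.
Aug 31, 2011 → Aug 31, 2012: 366 days (Feb 29, 2012 is in that span).
Aug 31, 2012 → Aug 31, 2013: 365 days.
Aug 31, 2013 → Aug 31, 2014: 365 days.
Aug 31, 2014 → Aug 31, 2015: 365 days.
Aug 31, 2015 → Aug 31, 2016: 366 days (Feb 29, 2016 is in that span).
Aug 31, 2016 → Aug 31, 2017: 365 days.
Aug 31, 2017 → Aug 31, 2018: 365 days.
Aug 31, 2018 → Aug 31, 2019: 365 days.
Aug 31, 2019 → Aug 31, 2020: 366 days (Feb 29, 2020 is in that span).
Aug 31, 2020 → Aug 31, 2021: 365 days.
Aug 31, 2021 → Aug 31, 2022: 365 days.
Aug 31, 2022 → Aug 31, 2023: 365 days.
Aug 31, 2023 → Aug 31, 2024: 366 days (Feb 29, 2024 is in that span).
Aug 31, 2024 → Aug 31, 2025: 365 days.
Aug 31, 2025 → Sep 30, 2025: 30 days (August has 31).
Sep 30, 2025 → Oct 30, 2025: 30 days (September has 30).
Oct 30, 2025 → Nov 30, 2025: 31 days (October has 31).
Nov 30, 2025 → Dec 30, 2025: 30 days (November has 30).
Dec 30, 2025 → Jan 30, 2026: 31 days (December has 31).
Jan 30, 2026 → Feb 18, 2026: 19 days.
Total: 7476 days.

7476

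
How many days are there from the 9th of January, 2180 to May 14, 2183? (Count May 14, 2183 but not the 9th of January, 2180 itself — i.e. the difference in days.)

1221

Jan 9, 2180 → Jan 9, 2181: 366 days (Feb 29, 2180 is in that span).
Jan 9, 2181 → Jan 9, 2182: 365 days.
Jan 9, 2182 → Jan 9, 2183: 365 days.
Jan 9, 2183 → Feb 9, 2183: 31 days (January has 31).
Feb 9, 2183 → Mar 9, 2183: 28 days (February has 28).
Mar 9, 2183 → Apr 9, 2183: 31 days (March has 31).
Apr 9, 2183 → May 9, 2183: 30 days (April has 30).
May 9, 2183 → May 14, 2183: 5 days.
Total: 1221 days.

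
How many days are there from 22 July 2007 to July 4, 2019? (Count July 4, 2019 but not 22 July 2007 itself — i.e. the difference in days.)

Jul 22, 2007 → Jul 22, 2008: 366 days (Feb 29, 2008 is in that span).
Jul 22, 2008 → Jul 22, 2009: 365 days.
Jul 22, 2009 → Jul 22, 2010: 365 days.
Jul 22, 2010 → Jul 22, 2011: 365 days.
Jul 22, 2011 → Jul 22, 2012: 366 days (Feb 29, 2012 is in that span).
Jul 22, 2012 → Jul 22, 2013: 365 days.
Jul 22, 2013 → Jul 22, 2014: 365 days.
Jul 22, 2014 → Jul 22, 2015: 365 days.
Jul 22, 2015 → Jul 22, 2016: 366 days (Feb 29, 2016 is in that span).
Jul 22, 2016 → Jul 22, 2017: 365 days.
Jul 22, 2017 → Jul 22, 2018: 365 days.
Jul 22, 2018 → Aug 22, 2018: 31 days (July has 31).
Aug 22, 2018 → Sep 22, 2018: 31 days (August has 31).
Sep 22, 2018 → Oct 22, 2018: 30 days (September has 30).
Oct 22, 2018 → Nov 22, 2018: 31 days (October has 31).
Nov 22, 2018 → Dec 22, 2018: 30 days (November has 30).
Dec 22, 2018 → Jan 22, 2019: 31 days (December has 31).
Jan 22, 2019 → Feb 22, 2019: 31 days (January has 31).
Feb 22, 2019 → Mar 22, 2019: 28 days (February has 28).
Mar 22, 2019 → Apr 22, 2019: 31 days (March has 31).
Apr 22, 2019 → May 22, 2019: 30 days (April has 30).
May 22, 2019 → Jun 22, 2019: 31 days (May has 31).
Jun 22, 2019 → Jul 4, 2019: 12 days.
Total: 4365 days.

4365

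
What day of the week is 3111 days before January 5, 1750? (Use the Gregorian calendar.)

First find the weekday of Jan 5, 1750. Doomsday rule: the anchor day for the 1700s is Sunday. For year 50: 50÷12 = 4 r 2, and 2÷4 = 0, so 4+2+0 = 6.
Sunday + 6 ≡ Saturday — that's 1750's doomsday.
In January the doomsday date is Jan 3 (1750 is not a leap year).
Jan 5 is 2 days after Jan 3; 2 mod 7 = 2, so Saturday + 2 = Monday.
3111 mod 7 = 3, so 3111 days before a Monday is Monday − 3 = Friday.

Friday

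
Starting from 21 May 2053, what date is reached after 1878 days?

July 12, 2058

+365 (one year) → May 21, 2054 (1513 left).
+365 (one year) → May 21, 2055 (1148 left).
+366 (one year; includes Feb 29, 2056) → May 21, 2056 (782 left).
+365 (one year) → May 21, 2057 (417 left).
+365 (one year) → May 21, 2058 (52 left).
May has 31 days: +11 → Jun 1, 2058 (41 left).
Jun has 30 days: +30 → Jul 1, 2058 (11 left).
+11 → Jul 12, 2058.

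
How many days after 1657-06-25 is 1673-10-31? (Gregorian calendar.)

5972

Jun 25, 1657 → Jun 25, 1658: 365 days.
Jun 25, 1658 → Jun 25, 1659: 365 days.
Jun 25, 1659 → Jun 25, 1660: 366 days (Feb 29, 1660 is in that span).
Jun 25, 1660 → Jun 25, 1661: 365 days.
Jun 25, 1661 → Jun 25, 1662: 365 days.
Jun 25, 1662 → Jun 25, 1663: 365 days.
Jun 25, 1663 → Jun 25, 1664: 366 days (Feb 29, 1664 is in that span).
Jun 25, 1664 → Jun 25, 1665: 365 days.
Jun 25, 1665 → Jun 25, 1666: 365 days.
Jun 25, 1666 → Jun 25, 1667: 365 days.
Jun 25, 1667 → Jun 25, 1668: 366 days (Feb 29, 1668 is in that span).
Jun 25, 1668 → Jun 25, 1669: 365 days.
Jun 25, 1669 → Jun 25, 1670: 365 days.
Jun 25, 1670 → Jun 25, 1671: 365 days.
Jun 25, 1671 → Jun 25, 1672: 366 days (Feb 29, 1672 is in that span).
Jun 25, 1672 → Jun 25, 1673: 365 days.
Jun 25, 1673 → Jul 25, 1673: 30 days (June has 30).
Jul 25, 1673 → Aug 25, 1673: 31 days (July has 31).
Aug 25, 1673 → Sep 25, 1673: 31 days (August has 31).
Sep 25, 1673 → Oct 25, 1673: 30 days (September has 30).
Oct 25, 1673 → Oct 31, 1673: 6 days.
Total: 5972 days.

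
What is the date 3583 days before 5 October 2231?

−365 (one year) → Oct 5, 2230 (3218 left).
−365 (one year) → Oct 5, 2229 (2853 left).
−365 (one year) → Oct 5, 2228 (2488 left).
−366 (one year; includes Feb 29, 2228) → Oct 5, 2227 (2122 left).
−365 (one year) → Oct 5, 2226 (1757 left).
−365 (one year) → Oct 5, 2225 (1392 left).
−365 (one year) → Oct 5, 2224 (1027 left).
−366 (one year; includes Feb 29, 2224) → Oct 5, 2223 (661 left).
−365 (one year) → Oct 5, 2222 (296 left).
−5 → Sep 30, 2222 (end of Sep, 30 days; 291 left).
−30 → Aug 31, 2222 (end of Aug, 31 days; 261 left).
−31 → Jul 31, 2222 (end of Jul, 31 days; 230 left).
−31 → Jun 30, 2222 (end of Jun, 30 days; 199 left).
−30 → May 31, 2222 (end of May, 31 days; 169 left).
−31 → Apr 30, 2222 (end of Apr, 30 days; 138 left).
−30 → Mar 31, 2222 (end of Mar, 31 days; 108 left).
−31 → Feb 28, 2222 (end of Feb, 28 days; 77 left).
−28 → Jan 31, 2222 (end of Jan, 31 days; 49 left).
−31 → Dec 31, 2221 (end of Dec, 31 days; 18 left).
−18 → Dec 13, 2221.

December 13, 2221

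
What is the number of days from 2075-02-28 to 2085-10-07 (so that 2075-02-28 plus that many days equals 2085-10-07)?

3874

Feb 28, 2075 → Feb 28, 2076: 365 days.
Feb 28, 2076 → Feb 28, 2077: 366 days (Feb 29, 2076 is in that span).
Feb 28, 2077 → Feb 28, 2078: 365 days.
Feb 28, 2078 → Feb 28, 2079: 365 days.
Feb 28, 2079 → Feb 28, 2080: 365 days.
Feb 28, 2080 → Feb 28, 2081: 366 days (Feb 29, 2080 is in that span).
Feb 28, 2081 → Feb 28, 2082: 365 days.
Feb 28, 2082 → Feb 28, 2083: 365 days.
Feb 28, 2083 → Feb 28, 2084: 365 days.
Feb 28, 2084 → Feb 28, 2085: 366 days (Feb 29, 2084 is in that span).
Feb 28, 2085 → Mar 28, 2085: 28 days (February has 28).
Mar 28, 2085 → Apr 28, 2085: 31 days (March has 31).
Apr 28, 2085 → May 28, 2085: 30 days (April has 30).
May 28, 2085 → Jun 28, 2085: 31 days (May has 31).
Jun 28, 2085 → Jul 28, 2085: 30 days (June has 30).
Jul 28, 2085 → Aug 28, 2085: 31 days (July has 31).
Aug 28, 2085 → Sep 28, 2085: 31 days (August has 31).
Sep 28, 2085 → Oct 7, 2085: 9 days.
Total: 3874 days.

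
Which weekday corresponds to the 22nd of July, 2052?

Doomsday rule: the anchor day for the 2000s is Tuesday. For year 52: 52÷12 = 4 r 4, and 4÷4 = 1, so 4+4+1 = 9.
Tuesday + 9 ≡ Thursday — that's 2052's doomsday.
In July the doomsday date is Jul 11.
Jul 22 is 11 days after Jul 11; 11 mod 7 = 4, so Thursday + 4 = Monday.

Monday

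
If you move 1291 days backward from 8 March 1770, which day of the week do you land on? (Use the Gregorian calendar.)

First find the weekday of Mar 8, 1770. Doomsday rule: the anchor day for the 1700s is Sunday. For year 70: 70÷12 = 5 r 10, and 10÷4 = 2, so 5+10+2 = 17.
Sunday + 17 ≡ Wednesday — that's 1770's doomsday.
In March the doomsday date is Mar 14.
Mar 8 is 6 days before Mar 14; 6 mod 7 = 6, so Wednesday − 6 = Thursday.
1291 mod 7 = 3, so 1291 days before a Thursday is Thursday − 3 = Monday.

Monday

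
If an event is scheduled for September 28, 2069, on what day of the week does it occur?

Doomsday rule: the anchor day for the 2000s is Tuesday. For year 69: 69÷12 = 5 r 9, and 9÷4 = 2, so 5+9+2 = 16.
Tuesday + 16 ≡ Thursday — that's 2069's doomsday.
In September the doomsday date is Sep 5.
Sep 28 is 23 days after Sep 5; 23 mod 7 = 2, so Thursday + 2 = Saturday.

Saturday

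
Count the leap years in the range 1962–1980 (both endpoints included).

Multiples of 4 in [1962,1980]: 5.
Of those, multiples of 100: 0 (not leap unless ÷400).
Multiples of 400: 0.
Leap years = 5 − 0 + 0 = 5.

5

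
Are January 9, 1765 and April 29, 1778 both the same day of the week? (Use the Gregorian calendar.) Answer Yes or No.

From Jan 9, 1765 to Apr 29, 1778 is 4858 days.
4858 mod 7 = 0, so they are the same weekday.
(Jan 9, 1765 is a Wednesday; Apr 29, 1778 is a Wednesday.)

Yes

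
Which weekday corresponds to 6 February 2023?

Doomsday rule: the anchor day for the 2000s is Tuesday. For year 23: 23÷12 = 1 r 11, and 11÷4 = 2, so 1+11+2 = 14.
Tuesday + 14 ≡ Tuesday — that's 2023's doomsday.
In February the doomsday date is Feb 28 (2023 is not a leap year).
Feb 6 is 22 days before Feb 28; 22 mod 7 = 1, so Tuesday − 1 = Monday.

Monday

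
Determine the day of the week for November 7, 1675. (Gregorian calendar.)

Doomsday rule: the anchor day for the 1600s is Tuesday. For year 75: 75÷12 = 6 r 3, and 3÷4 = 0, so 6+3+0 = 9.
Tuesday + 9 ≡ Thursday — that's 1675's doomsday.
In November the doomsday date is Nov 7.
Nov 7 is the doomsday itself: Thursday.

Thursday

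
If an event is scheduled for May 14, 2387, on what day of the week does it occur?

Doomsday rule: the anchor day for the 2300s is Wednesday. For year 87: 87÷12 = 7 r 3, and 3÷4 = 0, so 7+3+0 = 10.
Wednesday + 10 ≡ Saturday — that's 2387's doomsday.
In May the doomsday date is May 9.
May 14 is 5 days after May 9; 5 mod 7 = 5, so Saturday + 5 = Thursday.

Thursday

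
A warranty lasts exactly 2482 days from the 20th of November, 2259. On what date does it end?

+366 (one year; includes Feb 29, 2260) → Nov 20, 2260 (2116 left).
+365 (one year) → Nov 20, 2261 (1751 left).
+365 (one year) → Nov 20, 2262 (1386 left).
+365 (one year) → Nov 20, 2263 (1021 left).
+366 (one year; includes Feb 29, 2264) → Nov 20, 2264 (655 left).
+365 (one year) → Nov 20, 2265 (290 left).
Nov has 30 days: +11 → Dec 1, 2265 (279 left).
Dec has 31 days: +31 → Jan 1, 2266 (248 left).
Jan has 31 days: +31 → Feb 1, 2266 (217 left).
Feb has 28 days: +28 → Mar 1, 2266 (189 left).
Mar has 31 days: +31 → Apr 1, 2266 (158 left).
Apr has 30 days: +30 → May 1, 2266 (128 left).
May has 31 days: +31 → Jun 1, 2266 (97 left).
Jun has 30 days: +30 → Jul 1, 2266 (67 left).
Jul has 31 days: +31 → Aug 1, 2266 (36 left).
Aug has 31 days: +31 → Sep 1, 2266 (5 left).
+5 → Sep 6, 2266.

September 6, 2266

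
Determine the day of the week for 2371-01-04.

Doomsday rule: the anchor day for the 2300s is Wednesday. For year 71: 71÷12 = 5 r 11, and 11÷4 = 2, so 5+11+2 = 18.
Wednesday + 18 ≡ Sunday — that's 2371's doomsday.
In January the doomsday date is Jan 3 (2371 is not a leap year).
Jan 4 is 1 day after Jan 3; 1 mod 7 = 1, so Sunday + 1 = Monday.

Monday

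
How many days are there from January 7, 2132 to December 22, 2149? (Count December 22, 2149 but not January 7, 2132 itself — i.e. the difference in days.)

6559

Jan 7, 2132 → Jan 7, 2133: 366 days (Feb 29, 2132 is in that span).
Jan 7, 2133 → Jan 7, 2134: 365 days.
Jan 7, 2134 → Jan 7, 2135: 365 days.
Jan 7, 2135 → Jan 7, 2136: 365 days.
Jan 7, 2136 → Jan 7, 2137: 366 days (Feb 29, 2136 is in that span).
Jan 7, 2137 → Jan 7, 2138: 365 days.
Jan 7, 2138 → Jan 7, 2139: 365 days.
Jan 7, 2139 → Jan 7, 2140: 365 days.
Jan 7, 2140 → Jan 7, 2141: 366 days (Feb 29, 2140 is in that span).
Jan 7, 2141 → Jan 7, 2142: 365 days.
Jan 7, 2142 → Jan 7, 2143: 365 days.
Jan 7, 2143 → Jan 7, 2144: 365 days.
Jan 7, 2144 → Jan 7, 2145: 366 days (Feb 29, 2144 is in that span).
Jan 7, 2145 → Jan 7, 2146: 365 days.
Jan 7, 2146 → Jan 7, 2147: 365 days.
Jan 7, 2147 → Jan 7, 2148: 365 days.
Jan 7, 2148 → Jan 7, 2149: 366 days (Feb 29, 2148 is in that span).
Jan 7, 2149 → Feb 7, 2149: 31 days (January has 31).
Feb 7, 2149 → Mar 7, 2149: 28 days (February has 28).
Mar 7, 2149 → Apr 7, 2149: 31 days (March has 31).
Apr 7, 2149 → May 7, 2149: 30 days (April has 30).
May 7, 2149 → Jun 7, 2149: 31 days (May has 31).
Jun 7, 2149 → Jul 7, 2149: 30 days (June has 30).
Jul 7, 2149 → Aug 7, 2149: 31 days (July has 31).
Aug 7, 2149 → Sep 7, 2149: 31 days (August has 31).
Sep 7, 2149 → Oct 7, 2149: 30 days (September has 30).
Oct 7, 2149 → Nov 7, 2149: 31 days (October has 31).
Nov 7, 2149 → Dec 7, 2149: 30 days (November has 30).
Dec 7, 2149 → Dec 22, 2149: 15 days.
Total: 6559 days.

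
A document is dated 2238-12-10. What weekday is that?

Monday

Doomsday rule: the anchor day for the 2200s is Friday. For year 38: 38÷12 = 3 r 2, and 2÷4 = 0, so 3+2+0 = 5.
Friday + 5 ≡ Wednesday — that's 2238's doomsday.
In December the doomsday date is Dec 12.
Dec 10 is 2 days before Dec 12; 2 mod 7 = 2, so Wednesday − 2 = Monday.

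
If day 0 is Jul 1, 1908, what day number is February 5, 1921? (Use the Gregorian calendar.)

4602

Jul 1, 1908 → Jul 1, 1909: 365 days.
Jul 1, 1909 → Jul 1, 1910: 365 days.
Jul 1, 1910 → Jul 1, 1911: 365 days.
Jul 1, 1911 → Jul 1, 1912: 366 days (Feb 29, 1912 is in that span).
Jul 1, 1912 → Jul 1, 1913: 365 days.
Jul 1, 1913 → Jul 1, 1914: 365 days.
Jul 1, 1914 → Jul 1, 1915: 365 days.
Jul 1, 1915 → Jul 1, 1916: 366 days (Feb 29, 1916 is in that span).
Jul 1, 1916 → Jul 1, 1917: 365 days.
Jul 1, 1917 → Jul 1, 1918: 365 days.
Jul 1, 1918 → Jul 1, 1919: 365 days.
Jul 1, 1919 → Jul 1, 1920: 366 days (Feb 29, 1920 is in that span).
Jul 1, 1920 → Aug 1, 1920: 31 days (July has 31).
Aug 1, 1920 → Sep 1, 1920: 31 days (August has 31).
Sep 1, 1920 → Oct 1, 1920: 30 days (September has 30).
Oct 1, 1920 → Nov 1, 1920: 31 days (October has 31).
Nov 1, 1920 → Dec 1, 1920: 30 days (November has 30).
Dec 1, 1920 → Jan 1, 1921: 31 days (December has 31).
Jan 1, 1921 → Feb 1, 1921: 31 days (January has 31).
Feb 1, 1921 → Feb 5, 1921: 4 days.
Total: 4602 days.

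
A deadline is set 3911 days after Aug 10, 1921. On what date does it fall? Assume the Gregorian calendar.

+365 (one year) → Aug 10, 1922 (3546 left).
+365 (one year) → Aug 10, 1923 (3181 left).
+366 (one year; includes Feb 29, 1924) → Aug 10, 1924 (2815 left).
+365 (one year) → Aug 10, 1925 (2450 left).
+365 (one year) → Aug 10, 1926 (2085 left).
+365 (one year) → Aug 10, 1927 (1720 left).
+366 (one year; includes Feb 29, 1928) → Aug 10, 1928 (1354 left).
+365 (one year) → Aug 10, 1929 (989 left).
+365 (one year) → Aug 10, 1930 (624 left).
+365 (one year) → Aug 10, 1931 (259 left).
Aug has 31 days: +22 → Sep 1, 1931 (237 left).
Sep has 30 days: +30 → Oct 1, 1931 (207 left).
Oct has 31 days: +31 → Nov 1, 1931 (176 left).
Nov has 30 days: +30 → Dec 1, 1931 (146 left).
Dec has 31 days: +31 → Jan 1, 1932 (115 left).
Jan has 31 days: +31 → Feb 1, 1932 (84 left).
Feb has 29 days: +29 → Mar 1, 1932 (55 left).
Mar has 31 days: +31 → Apr 1, 1932 (24 left).
+24 → Apr 25, 1932.

April 25, 1932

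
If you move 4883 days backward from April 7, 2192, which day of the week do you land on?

Apr 7, 2192 is a Saturday.
4883 mod 7 = 4, so 4883 days before a Saturday is Saturday − 4 = Tuesday.

Tuesday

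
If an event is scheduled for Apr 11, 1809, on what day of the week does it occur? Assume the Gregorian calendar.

Doomsday rule: the anchor day for the 1800s is Friday. For year 09: 9÷12 = 0 r 9, and 9÷4 = 2, so 0+9+2 = 11.
Friday + 11 ≡ Tuesday — that's 1809's doomsday.
In April the doomsday date is Apr 4.
Apr 11 is 7 days after Apr 4; 7 mod 7 = 0, so Tuesday + 0 = Tuesday.

Tuesday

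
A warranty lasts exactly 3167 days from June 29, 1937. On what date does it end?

+365 (one year) → Jun 29, 1938 (2802 left).
+365 (one year) → Jun 29, 1939 (2437 left).
+366 (one year; includes Feb 29, 1940) → Jun 29, 1940 (2071 left).
+365 (one year) → Jun 29, 1941 (1706 left).
+365 (one year) → Jun 29, 1942 (1341 left).
+365 (one year) → Jun 29, 1943 (976 left).
+366 (one year; includes Feb 29, 1944) → Jun 29, 1944 (610 left).
+365 (one year) → Jun 29, 1945 (245 left).
Jun has 30 days: +2 → Jul 1, 1945 (243 left).
Jul has 31 days: +31 → Aug 1, 1945 (212 left).
Aug has 31 days: +31 → Sep 1, 1945 (181 left).
Sep has 30 days: +30 → Oct 1, 1945 (151 left).
Oct has 31 days: +31 → Nov 1, 1945 (120 left).
Nov has 30 days: +30 → Dec 1, 1945 (90 left).
Dec has 31 days: +31 → Jan 1, 1946 (59 left).
Jan has 31 days: +31 → Feb 1, 1946 (28 left).
Feb has 28 days: +28 → Mar 1, 1946 (0 left).

March 1, 1946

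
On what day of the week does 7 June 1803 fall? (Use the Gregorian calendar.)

Tuesday

Doomsday rule: the anchor day for the 1800s is Friday. For year 03: 3÷12 = 0 r 3, and 3÷4 = 0, so 0+3+0 = 3.
Friday + 3 ≡ Monday — that's 1803's doomsday.
In June the doomsday date is Jun 6.
Jun 7 is 1 day after Jun 6; 1 mod 7 = 1, so Monday + 1 = Tuesday.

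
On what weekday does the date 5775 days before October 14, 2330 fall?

First find the weekday of Oct 14, 2330. Doomsday rule: the anchor day for the 2300s is Wednesday. For year 30: 30÷12 = 2 r 6, and 6÷4 = 1, so 2+6+1 = 9.
Wednesday + 9 ≡ Friday — that's 2330's doomsday.
In October the doomsday date is Oct 10.
Oct 14 is 4 days after Oct 10; 4 mod 7 = 4, so Friday + 4 = Tuesday.
5775 mod 7 = 0, so 5775 days before a Tuesday is Tuesday − 0 = Tuesday.

Tuesday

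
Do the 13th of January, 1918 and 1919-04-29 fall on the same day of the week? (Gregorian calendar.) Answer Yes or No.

From Jan 13, 1918 to Apr 29, 1919 is 471 days.
471 mod 7 = 2, so they are different weekdays.
(Jan 13, 1918 is a Sunday; Apr 29, 1919 is a Tuesday.)

No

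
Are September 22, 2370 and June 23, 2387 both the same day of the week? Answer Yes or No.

Yes

From Sep 22, 2370 to Jun 23, 2387 is 6118 days.
6118 mod 7 = 0, so they are the same weekday.
(Sep 22, 2370 is a Tuesday; Jun 23, 2387 is a Tuesday.)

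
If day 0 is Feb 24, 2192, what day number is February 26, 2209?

6211

Feb 24, 2192 → Feb 24, 2193: 366 days (Feb 29, 2192 is in that span).
Feb 24, 2193 → Feb 24, 2194: 365 days.
Feb 24, 2194 → Feb 24, 2195: 365 days.
Feb 24, 2195 → Feb 24, 2196: 365 days.
Feb 24, 2196 → Feb 24, 2197: 366 days (Feb 29, 2196 is in that span).
Feb 24, 2197 → Feb 24, 2198: 365 days.
Feb 24, 2198 → Feb 24, 2199: 365 days.
Feb 24, 2199 → Feb 24, 2200: 365 days.
Feb 24, 2200 → Feb 24, 2201: 365 days.
Feb 24, 2201 → Feb 24, 2202: 365 days.
Feb 24, 2202 → Feb 24, 2203: 365 days.
Feb 24, 2203 → Feb 24, 2204: 365 days.
Feb 24, 2204 → Feb 24, 2205: 366 days (Feb 29, 2204 is in that span).
Feb 24, 2205 → Feb 24, 2206: 365 days.
Feb 24, 2206 → Feb 24, 2207: 365 days.
Feb 24, 2207 → Feb 24, 2208: 365 days.
Feb 24, 2208 → Mar 24, 2208: 29 days (February has 29).
Mar 24, 2208 → Apr 24, 2208: 31 days (March has 31).
Apr 24, 2208 → May 24, 2208: 30 days (April has 30).
May 24, 2208 → Jun 24, 2208: 31 days (May has 31).
Jun 24, 2208 → Jul 24, 2208: 30 days (June has 30).
Jul 24, 2208 → Aug 24, 2208: 31 days (July has 31).
Aug 24, 2208 → Sep 24, 2208: 31 days (August has 31).
Sep 24, 2208 → Oct 24, 2208: 30 days (September has 30).
Oct 24, 2208 → Nov 24, 2208: 31 days (October has 31).
Nov 24, 2208 → Dec 24, 2208: 30 days (November has 30).
Dec 24, 2208 → Jan 24, 2209: 31 days (December has 31).
Jan 24, 2209 → Feb 24, 2209: 31 days (January has 31).
Feb 24, 2209 → Feb 26, 2209: 2 days.
Total: 6211 days.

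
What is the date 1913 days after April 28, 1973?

+365 (one year) → Apr 28, 1974 (1548 left).
+365 (one year) → Apr 28, 1975 (1183 left).
+366 (one year; includes Feb 29, 1976) → Apr 28, 1976 (817 left).
+365 (one year) → Apr 28, 1977 (452 left).
+365 (one year) → Apr 28, 1978 (87 left).
Apr has 30 days: +3 → May 1, 1978 (84 left).
May has 31 days: +31 → Jun 1, 1978 (53 left).
Jun has 30 days: +30 → Jul 1, 1978 (23 left).
+23 → Jul 24, 1978.

July 24, 1978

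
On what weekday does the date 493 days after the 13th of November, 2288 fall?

Nov 13, 2288 is a Tuesday.
493 mod 7 = 3, so 493 days after a Tuesday is Tuesday + 3 = Friday.

Friday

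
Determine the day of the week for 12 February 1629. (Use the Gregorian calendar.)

Monday

Doomsday rule: the anchor day for the 1600s is Tuesday. For year 29: 29÷12 = 2 r 5, and 5÷4 = 1, so 2+5+1 = 8.
Tuesday + 8 ≡ Wednesday — that's 1629's doomsday.
In February the doomsday date is Feb 28 (1629 is not a leap year).
Feb 12 is 16 days before Feb 28; 16 mod 7 = 2, so Wednesday − 2 = Monday.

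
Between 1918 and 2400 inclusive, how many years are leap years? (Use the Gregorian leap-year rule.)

118

Multiples of 4 in [1918,2400]: 121.
Of those, multiples of 100: 5 (not leap unless ÷400).
Multiples of 400: 2.
Leap years = 121 − 5 + 2 = 118.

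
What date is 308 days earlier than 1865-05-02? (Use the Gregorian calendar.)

June 28, 1864

−2 → Apr 30, 1865 (end of Apr, 30 days; 306 left).
−30 → Mar 31, 1865 (end of Mar, 31 days; 276 left).
−31 → Feb 28, 1865 (end of Feb, 28 days; 245 left).
−28 → Jan 31, 1865 (end of Jan, 31 days; 217 left).
−31 → Dec 31, 1864 (end of Dec, 31 days; 186 left).
−31 → Nov 30, 1864 (end of Nov, 30 days; 155 left).
−30 → Oct 31, 1864 (end of Oct, 31 days; 125 left).
−31 → Sep 30, 1864 (end of Sep, 30 days; 94 left).
−30 → Aug 31, 1864 (end of Aug, 31 days; 64 left).
−31 → Jul 31, 1864 (end of Jul, 31 days; 33 left).
−31 → Jun 30, 1864 (end of Jun, 30 days; 2 left).
−2 → Jun 28, 1864.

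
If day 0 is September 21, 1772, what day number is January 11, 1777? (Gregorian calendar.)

1573

Sep 21, 1772 → Sep 21, 1773: 365 days.
Sep 21, 1773 → Sep 21, 1774: 365 days.
Sep 21, 1774 → Sep 21, 1775: 365 days.
Sep 21, 1775 → Sep 21, 1776: 366 days (Feb 29, 1776 is in that span).
Sep 21, 1776 → Oct 21, 1776: 30 days (September has 30).
Oct 21, 1776 → Nov 21, 1776: 31 days (October has 31).
Nov 21, 1776 → Dec 21, 1776: 30 days (November has 30).
Dec 21, 1776 → Jan 11, 1777: 21 days.
Total: 1573 days.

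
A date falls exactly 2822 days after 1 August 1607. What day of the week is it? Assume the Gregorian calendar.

First find the weekday of Aug 1, 1607. Doomsday rule: the anchor day for the 1600s is Tuesday. For year 07: 7÷12 = 0 r 7, and 7÷4 = 1, so 0+7+1 = 8.
Tuesday + 8 ≡ Wednesday — that's 1607's doomsday.
In August the doomsday date is Aug 8.
Aug 1 is 7 days before Aug 8; 7 mod 7 = 0, so Wednesday − 0 = Wednesday.
2822 mod 7 = 1, so 2822 days after a Wednesday is Wednesday + 1 = Thursday.

Thursday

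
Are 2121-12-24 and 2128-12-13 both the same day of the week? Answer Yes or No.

No

From Dec 24, 2121 to Dec 13, 2128 is 2546 days.
2546 mod 7 = 5, so they are different weekdays.
(Dec 24, 2121 is a Wednesday; Dec 13, 2128 is a Monday.)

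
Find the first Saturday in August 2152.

August 1, 2152 is a Tuesday.
The first Saturday is therefore August 5 (4 days later).

August 5, 2152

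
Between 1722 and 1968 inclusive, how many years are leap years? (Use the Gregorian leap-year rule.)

Multiples of 4 in [1722,1968]: 62.
Of those, multiples of 100: 2 (not leap unless ÷400).
Multiples of 400: 0.
Leap years = 62 − 2 + 0 = 60.

60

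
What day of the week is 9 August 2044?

Tuesday

January 1, 2044 is a Friday.
Jan 1, 2044 → Feb 1, 2044: 31 days (January has 31).
Feb 1, 2044 → Mar 1, 2044: 29 days (February has 29).
Mar 1, 2044 → Apr 1, 2044: 31 days (March has 31).
Apr 1, 2044 → May 1, 2044: 30 days (April has 30).
May 1, 2044 → Jun 1, 2044: 31 days (May has 31).
Jun 1, 2044 → Jul 1, 2044: 30 days (June has 30).
Jul 1, 2044 → Aug 1, 2044: 31 days (July has 31).
Aug 1, 2044 → Aug 9, 2044: 8 days.
Total: 221 days.
221 mod 7 = 4, so Friday + 4 = Tuesday.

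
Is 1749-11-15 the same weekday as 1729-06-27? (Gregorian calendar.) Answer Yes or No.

From Jun 27, 1729 to Nov 15, 1749 is 7446 days.
7446 mod 7 = 5, so they are different weekdays.
(Jun 27, 1729 is a Monday; Nov 15, 1749 is a Saturday.)

No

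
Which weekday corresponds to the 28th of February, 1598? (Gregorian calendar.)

Saturday

Doomsday rule: the anchor day for the 1500s is Wednesday. For year 98: 98÷12 = 8 r 2, and 2÷4 = 0, so 8+2+0 = 10.
Wednesday + 10 ≡ Saturday — that's 1598's doomsday.
In February the doomsday date is Feb 28 (1598 is not a leap year).
Feb 28 is the doomsday itself: Saturday.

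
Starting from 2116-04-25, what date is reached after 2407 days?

+365 (one year) → Apr 25, 2117 (2042 left).
+365 (one year) → Apr 25, 2118 (1677 left).
+365 (one year) → Apr 25, 2119 (1312 left).
+366 (one year; includes Feb 29, 2120) → Apr 25, 2120 (946 left).
+365 (one year) → Apr 25, 2121 (581 left).
+365 (one year) → Apr 25, 2122 (216 left).
Apr has 30 days: +6 → May 1, 2122 (210 left).
May has 31 days: +31 → Jun 1, 2122 (179 left).
Jun has 30 days: +30 → Jul 1, 2122 (149 left).
Jul has 31 days: +31 → Aug 1, 2122 (118 left).
Aug has 31 days: +31 → Sep 1, 2122 (87 left).
Sep has 30 days: +30 → Oct 1, 2122 (57 left).
Oct has 31 days: +31 → Nov 1, 2122 (26 left).
+26 → Nov 27, 2122.

November 27, 2122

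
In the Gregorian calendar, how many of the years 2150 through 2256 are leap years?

26

Multiples of 4 in [2150,2256]: 27.
Of those, multiples of 100: 1 (not leap unless ÷400).
Multiples of 400: 0.
Leap years = 27 − 1 + 0 = 26.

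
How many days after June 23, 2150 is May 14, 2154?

Jun 23, 2150 → Jun 23, 2151: 365 days.
Jun 23, 2151 → Jun 23, 2152: 366 days (Feb 29, 2152 is in that span).
Jun 23, 2152 → Jun 23, 2153: 365 days.
Jun 23, 2153 → Jul 23, 2153: 30 days (June has 30).
Jul 23, 2153 → Aug 23, 2153: 31 days (July has 31).
Aug 23, 2153 → Sep 23, 2153: 31 days (August has 31).
Sep 23, 2153 → Oct 23, 2153: 30 days (September has 30).
Oct 23, 2153 → Nov 23, 2153: 31 days (October has 31).
Nov 23, 2153 → Dec 23, 2153: 30 days (November has 30).
Dec 23, 2153 → Jan 23, 2154: 31 days (December has 31).
Jan 23, 2154 → Feb 23, 2154: 31 days (January has 31).
Feb 23, 2154 → Mar 23, 2154: 28 days (February has 28).
Mar 23, 2154 → Apr 23, 2154: 31 days (March has 31).
Apr 23, 2154 → May 14, 2154: 21 days.
Total: 1421 days.

1421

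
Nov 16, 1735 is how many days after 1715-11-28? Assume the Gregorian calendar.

7293

Nov 28, 1715 → Nov 28, 1716: 366 days (Feb 29, 1716 is in that span).
Nov 28, 1716 → Nov 28, 1717: 365 days.
Nov 28, 1717 → Nov 28, 1718: 365 days.
Nov 28, 1718 → Nov 28, 1719: 365 days.
Nov 28, 1719 → Nov 28, 1720: 366 days (Feb 29, 1720 is in that span).
Nov 28, 1720 → Nov 28, 1721: 365 days.
Nov 28, 1721 → Nov 28, 1722: 365 days.
Nov 28, 1722 → Nov 28, 1723: 365 days.
Nov 28, 1723 → Nov 28, 1724: 366 days (Feb 29, 1724 is in that span).
Nov 28, 1724 → Nov 28, 1725: 365 days.
Nov 28, 1725 → Nov 28, 1726: 365 days.
Nov 28, 1726 → Nov 28, 1727: 365 days.
Nov 28, 1727 → Nov 28, 1728: 366 days (Feb 29, 1728 is in that span).
Nov 28, 1728 → Nov 28, 1729: 365 days.
Nov 28, 1729 → Nov 28, 1730: 365 days.
Nov 28, 1730 → Nov 28, 1731: 365 days.
Nov 28, 1731 → Nov 28, 1732: 366 days (Feb 29, 1732 is in that span).
Nov 28, 1732 → Nov 28, 1733: 365 days.
Nov 28, 1733 → Nov 28, 1734: 365 days.
Nov 28, 1734 → Dec 28, 1734: 30 days (November has 30).
Dec 28, 1734 → Jan 28, 1735: 31 days (December has 31).
Jan 28, 1735 → Feb 28, 1735: 31 days (January has 31).
Feb 28, 1735 → Mar 28, 1735: 28 days (February has 28).
Mar 28, 1735 → Apr 28, 1735: 31 days (March has 31).
Apr 28, 1735 → May 28, 1735: 30 days (April has 30).
May 28, 1735 → Jun 28, 1735: 31 days (May has 31).
Jun 28, 1735 → Jul 28, 1735: 30 days (June has 30).
Jul 28, 1735 → Aug 28, 1735: 31 days (July has 31).
Aug 28, 1735 → Sep 28, 1735: 31 days (August has 31).
Sep 28, 1735 → Oct 28, 1735: 30 days (September has 30).
Oct 28, 1735 → Nov 16, 1735: 19 days.
Total: 7293 days.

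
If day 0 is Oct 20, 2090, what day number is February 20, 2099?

3045

Oct 20, 2090 → Oct 20, 2091: 365 days.
Oct 20, 2091 → Oct 20, 2092: 366 days (Feb 29, 2092 is in that span).
Oct 20, 2092 → Oct 20, 2093: 365 days.
Oct 20, 2093 → Oct 20, 2094: 365 days.
Oct 20, 2094 → Oct 20, 2095: 365 days.
Oct 20, 2095 → Oct 20, 2096: 366 days (Feb 29, 2096 is in that span).
Oct 20, 2096 → Oct 20, 2097: 365 days.
Oct 20, 2097 → Oct 20, 2098: 365 days.
Oct 20, 2098 → Nov 20, 2098: 31 days (October has 31).
Nov 20, 2098 → Dec 20, 2098: 30 days (November has 30).
Dec 20, 2098 → Jan 20, 2099: 31 days (December has 31).
Jan 20, 2099 → Feb 20, 2099: 31 days.
Total: 3045 days.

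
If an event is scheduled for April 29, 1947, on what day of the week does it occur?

Tuesday

Doomsday rule: the anchor day for the 1900s is Wednesday. For year 47: 47÷12 = 3 r 11, and 11÷4 = 2, so 3+11+2 = 16.
Wednesday + 16 ≡ Friday — that's 1947's doomsday.
In April the doomsday date is Apr 4.
Apr 29 is 25 days after Apr 4; 25 mod 7 = 4, so Friday + 4 = Tuesday.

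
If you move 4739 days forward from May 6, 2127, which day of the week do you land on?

First find the weekday of May 6, 2127. Doomsday rule: the anchor day for the 2100s is Sunday. For year 27: 27÷12 = 2 r 3, and 3÷4 = 0, so 2+3+0 = 5.
Sunday + 5 ≡ Friday — that's 2127's doomsday.
In May the doomsday date is May 9.
May 6 is 3 days before May 9; 3 mod 7 = 3, so Friday − 3 = Tuesday.
4739 mod 7 = 0, so 4739 days after a Tuesday is Tuesday + 0 = Tuesday.

Tuesday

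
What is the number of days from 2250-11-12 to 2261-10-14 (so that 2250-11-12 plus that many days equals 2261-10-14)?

Nov 12, 2250 → Nov 12, 2251: 365 days.
Nov 12, 2251 → Nov 12, 2252: 366 days (Feb 29, 2252 is in that span).
Nov 12, 2252 → Nov 12, 2253: 365 days.
Nov 12, 2253 → Nov 12, 2254: 365 days.
Nov 12, 2254 → Nov 12, 2255: 365 days.
Nov 12, 2255 → Nov 12, 2256: 366 days (Feb 29, 2256 is in that span).
Nov 12, 2256 → Nov 12, 2257: 365 days.
Nov 12, 2257 → Nov 12, 2258: 365 days.
Nov 12, 2258 → Nov 12, 2259: 365 days.
Nov 12, 2259 → Nov 12, 2260: 366 days (Feb 29, 2260 is in that span).
Nov 12, 2260 → Dec 12, 2260: 30 days (November has 30).
Dec 12, 2260 → Jan 12, 2261: 31 days (December has 31).
Jan 12, 2261 → Feb 12, 2261: 31 days (January has 31).
Feb 12, 2261 → Mar 12, 2261: 28 days (February has 28).
Mar 12, 2261 → Apr 12, 2261: 31 days (March has 31).
Apr 12, 2261 → May 12, 2261: 30 days (April has 30).
May 12, 2261 → Jun 12, 2261: 31 days (May has 31).
Jun 12, 2261 → Jul 12, 2261: 30 days (June has 30).
Jul 12, 2261 → Aug 12, 2261: 31 days (July has 31).
Aug 12, 2261 → Sep 12, 2261: 31 days (August has 31).
Sep 12, 2261 → Oct 12, 2261: 30 days (September has 30).
Oct 12, 2261 → Oct 14, 2261: 2 days.
Total: 3989 days.

3989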